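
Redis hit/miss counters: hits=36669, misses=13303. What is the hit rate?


Formula: hit rate = hits / (hits + misses) * 100
hit rate = 36669 / (36669 + 13303) * 100
hit rate = 36669 / 49972 * 100
hit rate = 73.38%

73.38%


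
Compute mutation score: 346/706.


Mutation score = killed / total * 100
Mutation score = 346 / 706 * 100
Mutation score = 49.01%

49.01%


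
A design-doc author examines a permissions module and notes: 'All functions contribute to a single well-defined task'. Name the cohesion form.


Reasoning: Best: single purpose
Type: Functional cohesion

Functional cohesion


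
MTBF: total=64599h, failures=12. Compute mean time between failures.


Formula: MTBF = Total operating time / Number of failures
MTBF = 64599 / 12
MTBF = 5383.25 hours

5383.25 hours


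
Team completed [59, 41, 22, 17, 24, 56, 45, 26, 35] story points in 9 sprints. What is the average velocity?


Formula: Avg velocity = Total points / Number of sprints
Points: [59, 41, 22, 17, 24, 56, 45, 26, 35]
Sum = 59 + 41 + 22 + 17 + 24 + 56 + 45 + 26 + 35 = 325
Avg velocity = 325 / 9 = 36.11 points/sprint

36.11 points/sprint


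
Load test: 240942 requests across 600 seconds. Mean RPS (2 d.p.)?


Formula: throughput = requests / seconds
throughput = 240942 / 600
throughput = 401.57 requests/second

401.57 requests/second


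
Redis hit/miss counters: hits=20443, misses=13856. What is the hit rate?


Formula: hit rate = hits / (hits + misses) * 100
hit rate = 20443 / (20443 + 13856) * 100
hit rate = 20443 / 34299 * 100
hit rate = 59.6%

59.6%


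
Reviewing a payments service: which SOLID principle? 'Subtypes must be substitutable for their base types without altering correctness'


This describes the Liskov Substitution Principle (LSP)

Liskov Substitution Principle (LSP)


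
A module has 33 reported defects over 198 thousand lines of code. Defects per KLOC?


Defect density = defects / KLOC
Defect density = 33 / 198
Defect density = 0.167 defects/KLOC

0.167 defects/KLOC


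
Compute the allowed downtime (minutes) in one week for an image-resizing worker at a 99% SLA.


Formula: allowed downtime = period * (100 - SLA) / 100
Period (week) = 10080 minutes
Unavailability fraction = (100 - 99.0) / 100
Allowed downtime = 10080 * (100 - 99.0) / 100
Allowed downtime = 100.8 minutes

100.8 minutes


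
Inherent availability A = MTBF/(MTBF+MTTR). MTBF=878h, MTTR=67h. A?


Availability = MTBF / (MTBF + MTTR)
Availability = 878 / (878 + 67)
Availability = 878 / 945
Availability = 92.9101%

92.9101%


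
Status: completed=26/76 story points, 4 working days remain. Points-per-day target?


Formula: Required rate = Remaining points / Days left
Remaining = 76 - 26 = 50 points
Required rate = 50 / 4 = 12.5 points/day

12.5 points/day


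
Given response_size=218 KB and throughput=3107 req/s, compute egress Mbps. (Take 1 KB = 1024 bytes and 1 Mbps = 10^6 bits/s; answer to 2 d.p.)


Formula: Mbps = payload_bytes * RPS * 8 / 1e6
Payload per request = 218 KB = 218 * 1024 = 223232 bytes
Total bytes/sec = 223232 * 3107 = 693581824
Total bits/sec = 693581824 * 8 = 5548654592
Mbps = 5548654592 / 1e6 = 5548.65

5548.65 Mbps


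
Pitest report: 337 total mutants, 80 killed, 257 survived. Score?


Mutation score = killed / total * 100
Mutation score = 80 / 337 * 100
Mutation score = 23.74%

23.74%


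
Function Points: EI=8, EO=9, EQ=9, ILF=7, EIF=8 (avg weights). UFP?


UFP = EI*4 + EO*5 + EQ*4 + ILF*10 + EIF*7
UFP = 8*4 + 9*5 + 9*4 + 7*10 + 8*7
UFP = 32 + 45 + 36 + 70 + 56
UFP = 239

239


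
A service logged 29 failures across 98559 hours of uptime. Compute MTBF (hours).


Formula: MTBF = Total operating time / Number of failures
MTBF = 98559 / 29
MTBF = 3398.59 hours

3398.59 hours


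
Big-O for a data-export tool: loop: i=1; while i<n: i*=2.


Reasoning: i doubles each step so iterations are log2(n)
Complexity: O(log n)

O(log n)


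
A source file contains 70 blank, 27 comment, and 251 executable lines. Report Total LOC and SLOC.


Total LOC = blank + comment + code
Total LOC = 70 + 27 + 251 = 348
SLOC (source only) = code = 251

Total LOC: 348, SLOC: 251


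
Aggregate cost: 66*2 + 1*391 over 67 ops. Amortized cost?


Formula: Amortized cost = Total cost / Operations
Total cost = (66 * 2) + (1 * 391)
Total cost = 132 + 391 = 523
Amortized = 523 / 67 = 7.806

7.806


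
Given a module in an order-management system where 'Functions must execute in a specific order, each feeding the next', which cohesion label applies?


Reasoning: Output of one is input to next
Type: Sequential cohesion

Sequential cohesion


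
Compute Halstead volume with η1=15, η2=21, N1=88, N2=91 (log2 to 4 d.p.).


Formula: V = N * log2(η), where N = N1 + N2 and η = η1 + η2
η = 15 + 21 = 36
N = 88 + 91 = 179
log2(36) ≈ 5.1699
V = 179 * 5.1699 = 925.41

925.41


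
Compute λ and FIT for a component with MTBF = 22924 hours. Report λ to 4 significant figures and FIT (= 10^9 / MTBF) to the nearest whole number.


Formula: λ = 1 / MTBF; FIT = λ × 1e9 = 1e9 / MTBF
λ = 1 / 22924 ≈ 4.362e-05 failures/hour
FIT = 1e9 / 22924 ≈ 43622 failures per 1e9 hours (nearest whole number)

λ = 4.362e-05 /h, FIT = 43622


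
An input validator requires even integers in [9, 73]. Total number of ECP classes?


Constraint: even integers in [9, 73]
Class 1: x < 9 — out-of-range invalid
Class 2: x in [9,73] but odd — wrong type invalid
Class 3: x in [9,73] and even — valid
Class 4: x > 73 — out-of-range invalid
Total equivalence classes: 4

4 equivalence classes


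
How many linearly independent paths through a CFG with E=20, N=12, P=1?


Formula: V(G) = E - N + 2P
V(G) = 20 - 12 + 2*1
V(G) = 8 + 2
V(G) = 10

10


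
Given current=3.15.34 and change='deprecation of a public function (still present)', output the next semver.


Current: 3.15.34
Change category: 'deprecation of a public function (still present)' → minor bump
SemVer rule: minor bump → increment MINOR, reset PATCH to 0 (MAJOR unchanged)
New: 3.16.0

3.16.0


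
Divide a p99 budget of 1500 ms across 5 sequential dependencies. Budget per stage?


Formula: per_stage = total_budget / stages
per_stage = 1500 / 5
per_stage = 300.0 ms

300.0 ms


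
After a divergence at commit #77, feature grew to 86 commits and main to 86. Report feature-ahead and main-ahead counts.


Common ancestor: commit #77
feature commits after divergence: 86 - 77 = 9
main commits after divergence: 86 - 77 = 9
feature is 9 commits ahead of main
main is 9 commits ahead of feature

feature ahead: 9, main ahead: 9


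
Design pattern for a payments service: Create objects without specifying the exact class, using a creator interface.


This matches the Factory Method pattern

Factory Method


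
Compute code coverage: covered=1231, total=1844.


Coverage = covered / total * 100
Coverage = 1231 / 1844 * 100
Coverage = 66.76%

66.76%


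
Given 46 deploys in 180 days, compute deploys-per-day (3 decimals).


Formula: deployments per day = releases / days
= 46 / 180
= 0.256 deploys/day
(equivalently, 1.79 deploys/week)

0.256 deploys/day


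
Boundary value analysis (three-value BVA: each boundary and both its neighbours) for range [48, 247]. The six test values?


Range: [48, 247]
Boundaries: just below min, min, min+1, max-1, max, just above max
Values: [47, 48, 49, 246, 247, 248]

[47, 48, 49, 246, 247, 248]


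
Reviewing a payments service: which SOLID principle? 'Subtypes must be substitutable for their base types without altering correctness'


This describes the Liskov Substitution Principle (LSP)

Liskov Substitution Principle (LSP)


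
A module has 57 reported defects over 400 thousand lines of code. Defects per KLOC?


Defect density = defects / KLOC
Defect density = 57 / 400
Defect density = 0.143 defects/KLOC

0.143 defects/KLOC


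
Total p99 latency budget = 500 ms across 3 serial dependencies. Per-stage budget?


Formula: per_stage = total_budget / stages
per_stage = 500 / 3
per_stage = 166.67 ms

166.67 ms


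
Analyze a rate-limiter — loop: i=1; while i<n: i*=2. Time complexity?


Reasoning: i doubles each step so iterations are log2(n)
Complexity: O(log n)

O(log n)


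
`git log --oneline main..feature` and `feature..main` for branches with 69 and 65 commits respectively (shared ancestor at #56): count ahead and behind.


Common ancestor: commit #56
feature commits after divergence: 69 - 56 = 13
main commits after divergence: 65 - 56 = 9
feature is 13 commits ahead of main
main is 9 commits ahead of feature

feature ahead: 13, main ahead: 9


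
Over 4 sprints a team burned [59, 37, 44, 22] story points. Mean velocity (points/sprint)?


Formula: Avg velocity = Total points / Number of sprints
Points: [59, 37, 44, 22]
Sum = 59 + 37 + 44 + 22 = 162
Avg velocity = 162 / 4 = 40.5 points/sprint

40.5 points/sprint


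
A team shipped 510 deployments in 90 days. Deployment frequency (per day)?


Formula: deployments per day = releases / days
= 510 / 90
= 5.667 deploys/day
(equivalently, 39.67 deploys/week)

5.667 deploys/day


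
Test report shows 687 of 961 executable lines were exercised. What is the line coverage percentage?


Coverage = covered / total * 100
Coverage = 687 / 961 * 100
Coverage = 71.49%

71.49%


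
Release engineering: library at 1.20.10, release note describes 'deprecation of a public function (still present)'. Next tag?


Current: 1.20.10
Change category: 'deprecation of a public function (still present)' → minor bump
SemVer rule: minor bump → increment MINOR, reset PATCH to 0 (MAJOR unchanged)
New: 1.21.0

1.21.0


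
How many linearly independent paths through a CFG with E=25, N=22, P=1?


Formula: V(G) = E - N + 2P
V(G) = 25 - 22 + 2*1
V(G) = 3 + 2
V(G) = 5

5


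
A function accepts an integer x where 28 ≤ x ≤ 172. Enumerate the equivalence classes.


Valid range: [28, 172]
Class 1: x < 28 — invalid
Class 2: 28 ≤ x ≤ 172 — valid
Class 3: x > 172 — invalid
Total equivalence classes: 3

3 equivalence classes


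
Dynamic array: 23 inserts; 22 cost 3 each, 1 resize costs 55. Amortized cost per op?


Formula: Amortized cost = Total cost / Operations
Total cost = (22 * 3) + (1 * 55)
Total cost = 66 + 55 = 121
Amortized = 121 / 23 = 5.2609

5.2609


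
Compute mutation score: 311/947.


Mutation score = killed / total * 100
Mutation score = 311 / 947 * 100
Mutation score = 32.84%

32.84%


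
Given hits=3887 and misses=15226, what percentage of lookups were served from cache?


Formula: hit rate = hits / (hits + misses) * 100
hit rate = 3887 / (3887 + 15226) * 100
hit rate = 3887 / 19113 * 100
hit rate = 20.34%

20.34%


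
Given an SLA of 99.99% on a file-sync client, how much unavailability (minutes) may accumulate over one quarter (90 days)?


Formula: allowed downtime = period * (100 - SLA) / 100
Period (quarter (90 days)) = 129600 minutes
Unavailability fraction = (100 - 99.99) / 100
Allowed downtime = 129600 * (100 - 99.99) / 100
Allowed downtime = 12.96 minutes

12.96 minutes


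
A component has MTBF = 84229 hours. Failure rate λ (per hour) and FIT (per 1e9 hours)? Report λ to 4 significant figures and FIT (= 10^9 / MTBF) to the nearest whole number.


Formula: λ = 1 / MTBF; FIT = λ × 1e9 = 1e9 / MTBF
λ = 1 / 84229 ≈ 1.187e-05 failures/hour
FIT = 1e9 / 84229 ≈ 11872 failures per 1e9 hours (nearest whole number)

λ = 1.187e-05 /h, FIT = 11872


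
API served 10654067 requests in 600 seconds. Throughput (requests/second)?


Formula: throughput = requests / seconds
throughput = 10654067 / 600
throughput = 17756.78 requests/second

17756.78 requests/second


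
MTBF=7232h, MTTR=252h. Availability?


Availability = MTBF / (MTBF + MTTR)
Availability = 7232 / (7232 + 252)
Availability = 7232 / 7484
Availability = 96.6328%

96.6328%


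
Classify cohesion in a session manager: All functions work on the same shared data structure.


Reasoning: Functions share data
Type: Communicational cohesion

Communicational cohesion


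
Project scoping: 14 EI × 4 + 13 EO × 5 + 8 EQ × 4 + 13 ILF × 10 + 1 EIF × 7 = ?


UFP = EI*4 + EO*5 + EQ*4 + ILF*10 + EIF*7
UFP = 14*4 + 13*5 + 8*4 + 13*10 + 1*7
UFP = 56 + 65 + 32 + 130 + 7
UFP = 290

290


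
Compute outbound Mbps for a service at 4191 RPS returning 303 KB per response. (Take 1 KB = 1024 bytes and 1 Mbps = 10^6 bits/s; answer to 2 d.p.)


Formula: Mbps = payload_bytes * RPS * 8 / 1e6
Payload per request = 303 KB = 303 * 1024 = 310272 bytes
Total bytes/sec = 310272 * 4191 = 1300349952
Total bits/sec = 1300349952 * 8 = 10402799616
Mbps = 10402799616 / 1e6 = 10402.8

10402.8 Mbps


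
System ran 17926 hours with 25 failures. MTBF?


Formula: MTBF = Total operating time / Number of failures
MTBF = 17926 / 25
MTBF = 717.04 hours

717.04 hours


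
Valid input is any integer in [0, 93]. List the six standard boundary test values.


Range: [0, 93]
Boundaries: just below min, min, min+1, max-1, max, just above max
Values: [-1, 0, 1, 92, 93, 94]

[-1, 0, 1, 92, 93, 94]


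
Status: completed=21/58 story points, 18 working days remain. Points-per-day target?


Formula: Required rate = Remaining points / Days left
Remaining = 58 - 21 = 37 points
Required rate = 37 / 18 = 2.06 points/day

2.06 points/day


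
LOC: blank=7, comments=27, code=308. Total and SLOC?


Total LOC = blank + comment + code
Total LOC = 7 + 27 + 308 = 342
SLOC (source only) = code = 308

Total LOC: 342, SLOC: 308


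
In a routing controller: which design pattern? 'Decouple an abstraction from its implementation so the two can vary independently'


This matches the Bridge pattern

Bridge


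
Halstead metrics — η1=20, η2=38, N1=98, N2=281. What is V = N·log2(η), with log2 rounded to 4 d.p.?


Formula: V = N * log2(η), where N = N1 + N2 and η = η1 + η2
η = 20 + 38 = 58
N = 98 + 281 = 379
log2(58) ≈ 5.8580
V = 379 * 5.8580 = 2220.18

2220.18


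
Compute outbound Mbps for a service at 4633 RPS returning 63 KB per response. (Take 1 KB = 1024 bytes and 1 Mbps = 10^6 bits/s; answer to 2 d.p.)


Formula: Mbps = payload_bytes * RPS * 8 / 1e6
Payload per request = 63 KB = 63 * 1024 = 64512 bytes
Total bytes/sec = 64512 * 4633 = 298884096
Total bits/sec = 298884096 * 8 = 2391072768
Mbps = 2391072768 / 1e6 = 2391.07

2391.07 Mbps


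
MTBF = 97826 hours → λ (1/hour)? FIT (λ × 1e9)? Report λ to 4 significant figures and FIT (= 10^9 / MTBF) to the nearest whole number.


Formula: λ = 1 / MTBF; FIT = λ × 1e9 = 1e9 / MTBF
λ = 1 / 97826 ≈ 1.022e-05 failures/hour
FIT = 1e9 / 97826 ≈ 10222 failures per 1e9 hours (nearest whole number)

λ = 1.022e-05 /h, FIT = 10222


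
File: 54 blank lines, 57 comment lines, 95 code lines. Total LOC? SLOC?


Total LOC = blank + comment + code
Total LOC = 54 + 57 + 95 = 206
SLOC (source only) = code = 95

Total LOC: 206, SLOC: 95


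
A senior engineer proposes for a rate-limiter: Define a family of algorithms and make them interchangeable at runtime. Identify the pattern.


This matches the Strategy pattern

Strategy


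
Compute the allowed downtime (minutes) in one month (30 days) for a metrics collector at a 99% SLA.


Formula: allowed downtime = period * (100 - SLA) / 100
Period (month (30 days)) = 43200 minutes
Unavailability fraction = (100 - 99.0) / 100
Allowed downtime = 43200 * (100 - 99.0) / 100
Allowed downtime = 432.0 minutes

432.0 minutes


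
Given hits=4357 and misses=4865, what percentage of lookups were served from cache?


Formula: hit rate = hits / (hits + misses) * 100
hit rate = 4357 / (4357 + 4865) * 100
hit rate = 4357 / 9222 * 100
hit rate = 47.25%

47.25%


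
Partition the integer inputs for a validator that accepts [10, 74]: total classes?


Valid range: [10, 74]
Class 1: x < 10 — invalid
Class 2: 10 ≤ x ≤ 74 — valid
Class 3: x > 74 — invalid
Total equivalence classes: 3

3 equivalence classes


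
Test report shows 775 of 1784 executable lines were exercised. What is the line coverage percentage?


Coverage = covered / total * 100
Coverage = 775 / 1784 * 100
Coverage = 43.44%

43.44%


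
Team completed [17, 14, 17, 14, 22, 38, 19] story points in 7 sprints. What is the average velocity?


Formula: Avg velocity = Total points / Number of sprints
Points: [17, 14, 17, 14, 22, 38, 19]
Sum = 17 + 14 + 17 + 14 + 22 + 38 + 19 = 141
Avg velocity = 141 / 7 = 20.14 points/sprint

20.14 points/sprint


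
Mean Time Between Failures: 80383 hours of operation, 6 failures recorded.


Formula: MTBF = Total operating time / Number of failures
MTBF = 80383 / 6
MTBF = 13397.17 hours

13397.17 hours


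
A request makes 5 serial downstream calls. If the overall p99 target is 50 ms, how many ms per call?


Formula: per_stage = total_budget / stages
per_stage = 50 / 5
per_stage = 10.0 ms

10.0 ms


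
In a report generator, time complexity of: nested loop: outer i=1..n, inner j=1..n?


Reasoning: n iterations times n iterations
Complexity: O(n^2)

O(n^2)


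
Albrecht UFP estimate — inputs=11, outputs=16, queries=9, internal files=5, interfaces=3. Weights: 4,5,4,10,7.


UFP = EI*4 + EO*5 + EQ*4 + ILF*10 + EIF*7
UFP = 11*4 + 16*5 + 9*4 + 5*10 + 3*7
UFP = 44 + 80 + 36 + 50 + 21
UFP = 231

231


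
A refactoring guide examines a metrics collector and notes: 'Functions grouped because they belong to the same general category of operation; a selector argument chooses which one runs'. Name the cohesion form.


Reasoning: Grouped by category of activity, not by data or sequence
Type: Logical cohesion

Logical cohesion


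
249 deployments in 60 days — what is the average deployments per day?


Formula: deployments per day = releases / days
= 249 / 60
= 4.15 deploys/day
(equivalently, 29.05 deploys/week)

4.15 deploys/day


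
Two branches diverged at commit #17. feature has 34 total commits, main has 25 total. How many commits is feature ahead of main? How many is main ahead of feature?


Common ancestor: commit #17
feature commits after divergence: 34 - 17 = 17
main commits after divergence: 25 - 17 = 8
feature is 17 commits ahead of main
main is 8 commits ahead of feature

feature ahead: 17, main ahead: 8


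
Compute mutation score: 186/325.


Mutation score = killed / total * 100
Mutation score = 186 / 325 * 100
Mutation score = 57.23%

57.23%


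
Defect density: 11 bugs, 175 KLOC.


Defect density = defects / KLOC
Defect density = 11 / 175
Defect density = 0.063 defects/KLOC

0.063 defects/KLOC


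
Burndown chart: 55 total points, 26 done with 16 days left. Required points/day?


Formula: Required rate = Remaining points / Days left
Remaining = 55 - 26 = 29 points
Required rate = 29 / 16 = 1.81 points/day

1.81 points/day


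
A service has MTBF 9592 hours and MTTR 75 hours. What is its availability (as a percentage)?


Availability = MTBF / (MTBF + MTTR)
Availability = 9592 / (9592 + 75)
Availability = 9592 / 9667
Availability = 99.2242%

99.2242%


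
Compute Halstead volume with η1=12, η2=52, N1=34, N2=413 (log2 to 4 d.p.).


Formula: V = N * log2(η), where N = N1 + N2 and η = η1 + η2
η = 12 + 52 = 64
N = 34 + 413 = 447
log2(64) ≈ 6.0000
V = 447 * 6.0000 = 2682.00

2682.00


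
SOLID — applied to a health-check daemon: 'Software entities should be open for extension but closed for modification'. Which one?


This describes the Open/Closed Principle (OCP)

Open/Closed Principle (OCP)


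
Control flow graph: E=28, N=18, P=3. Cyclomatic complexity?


Formula: V(G) = E - N + 2P
V(G) = 28 - 18 + 2*3
V(G) = 10 + 6
V(G) = 16

16


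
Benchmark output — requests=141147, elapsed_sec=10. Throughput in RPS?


Formula: throughput = requests / seconds
throughput = 141147 / 10
throughput = 14114.7 requests/second

14114.7 requests/second


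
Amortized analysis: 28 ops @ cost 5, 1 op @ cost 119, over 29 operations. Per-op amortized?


Formula: Amortized cost = Total cost / Operations
Total cost = (28 * 5) + (1 * 119)
Total cost = 140 + 119 = 259
Amortized = 259 / 29 = 8.931

8.931


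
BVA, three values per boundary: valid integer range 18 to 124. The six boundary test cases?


Range: [18, 124]
Boundaries: just below min, min, min+1, max-1, max, just above max
Values: [17, 18, 19, 123, 124, 125]

[17, 18, 19, 123, 124, 125]


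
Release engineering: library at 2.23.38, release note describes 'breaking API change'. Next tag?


Current: 2.23.38
Change category: 'breaking API change' → major bump
SemVer rule: major bump → increment MAJOR, reset MINOR and PATCH to 0
New: 3.0.0

3.0.0


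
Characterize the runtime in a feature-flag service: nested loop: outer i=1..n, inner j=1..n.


Reasoning: n iterations times n iterations
Complexity: O(n^2)

O(n^2)


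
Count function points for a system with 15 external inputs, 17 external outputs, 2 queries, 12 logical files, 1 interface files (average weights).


UFP = EI*4 + EO*5 + EQ*4 + ILF*10 + EIF*7
UFP = 15*4 + 17*5 + 2*4 + 12*10 + 1*7
UFP = 60 + 85 + 8 + 120 + 7
UFP = 280

280


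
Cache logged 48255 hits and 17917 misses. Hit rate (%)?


Formula: hit rate = hits / (hits + misses) * 100
hit rate = 48255 / (48255 + 17917) * 100
hit rate = 48255 / 66172 * 100
hit rate = 72.92%

72.92%


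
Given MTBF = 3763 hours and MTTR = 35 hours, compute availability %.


Availability = MTBF / (MTBF + MTTR)
Availability = 3763 / (3763 + 35)
Availability = 3763 / 3798
Availability = 99.0785%

99.0785%


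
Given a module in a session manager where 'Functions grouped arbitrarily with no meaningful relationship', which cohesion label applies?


Reasoning: Worst: random grouping
Type: Coincidental cohesion

Coincidental cohesion


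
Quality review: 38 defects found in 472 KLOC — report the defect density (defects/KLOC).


Defect density = defects / KLOC
Defect density = 38 / 472
Defect density = 0.081 defects/KLOC

0.081 defects/KLOC


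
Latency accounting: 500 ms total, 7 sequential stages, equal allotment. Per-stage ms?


Formula: per_stage = total_budget / stages
per_stage = 500 / 7
per_stage = 71.43 ms

71.43 ms


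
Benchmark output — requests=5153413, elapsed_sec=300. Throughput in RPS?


Formula: throughput = requests / seconds
throughput = 5153413 / 300
throughput = 17178.04 requests/second

17178.04 requests/second


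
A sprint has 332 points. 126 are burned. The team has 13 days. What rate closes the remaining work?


Formula: Required rate = Remaining points / Days left
Remaining = 332 - 126 = 206 points
Required rate = 206 / 13 = 15.85 points/day

15.85 points/day


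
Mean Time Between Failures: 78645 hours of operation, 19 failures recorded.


Formula: MTBF = Total operating time / Number of failures
MTBF = 78645 / 19
MTBF = 4139.21 hours

4139.21 hours


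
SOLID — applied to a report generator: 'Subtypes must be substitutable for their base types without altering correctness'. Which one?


This describes the Liskov Substitution Principle (LSP)

Liskov Substitution Principle (LSP)


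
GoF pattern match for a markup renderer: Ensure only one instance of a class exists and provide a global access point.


This matches the Singleton pattern

Singleton


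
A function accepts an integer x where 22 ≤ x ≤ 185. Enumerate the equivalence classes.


Valid range: [22, 185]
Class 1: x < 22 — invalid
Class 2: 22 ≤ x ≤ 185 — valid
Class 3: x > 185 — invalid
Total equivalence classes: 3

3 equivalence classes


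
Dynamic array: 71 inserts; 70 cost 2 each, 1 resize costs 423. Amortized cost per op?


Formula: Amortized cost = Total cost / Operations
Total cost = (70 * 2) + (1 * 423)
Total cost = 140 + 423 = 563
Amortized = 563 / 71 = 7.9296

7.9296


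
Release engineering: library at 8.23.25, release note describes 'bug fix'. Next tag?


Current: 8.23.25
Change category: 'bug fix' → patch bump
SemVer rule: patch bump → increment PATCH (MAJOR and MINOR unchanged)
New: 8.23.26

8.23.26


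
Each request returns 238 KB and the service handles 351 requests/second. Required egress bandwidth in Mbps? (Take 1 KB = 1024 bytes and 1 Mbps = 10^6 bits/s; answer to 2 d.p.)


Formula: Mbps = payload_bytes * RPS * 8 / 1e6
Payload per request = 238 KB = 238 * 1024 = 243712 bytes
Total bytes/sec = 243712 * 351 = 85542912
Total bits/sec = 85542912 * 8 = 684343296
Mbps = 684343296 / 1e6 = 684.34

684.34 Mbps


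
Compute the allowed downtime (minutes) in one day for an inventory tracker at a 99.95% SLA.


Formula: allowed downtime = period * (100 - SLA) / 100
Period (day) = 1440 minutes
Unavailability fraction = (100 - 99.95) / 100
Allowed downtime = 1440 * (100 - 99.95) / 100
Allowed downtime = 0.72 minutes

0.72 minutes


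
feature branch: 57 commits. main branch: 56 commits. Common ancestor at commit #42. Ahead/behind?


Common ancestor: commit #42
feature commits after divergence: 57 - 42 = 15
main commits after divergence: 56 - 42 = 14
feature is 15 commits ahead of main
main is 14 commits ahead of feature

feature ahead: 15, main ahead: 14


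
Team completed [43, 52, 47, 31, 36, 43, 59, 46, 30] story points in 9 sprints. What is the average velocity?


Formula: Avg velocity = Total points / Number of sprints
Points: [43, 52, 47, 31, 36, 43, 59, 46, 30]
Sum = 43 + 52 + 47 + 31 + 36 + 43 + 59 + 46 + 30 = 387
Avg velocity = 387 / 9 = 43.0 points/sprint

43.0 points/sprint


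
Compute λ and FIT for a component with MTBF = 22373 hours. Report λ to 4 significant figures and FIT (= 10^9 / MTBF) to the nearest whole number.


Formula: λ = 1 / MTBF; FIT = λ × 1e9 = 1e9 / MTBF
λ = 1 / 22373 ≈ 4.470e-05 failures/hour
FIT = 1e9 / 22373 ≈ 44697 failures per 1e9 hours (nearest whole number)

λ = 4.470e-05 /h, FIT = 44697


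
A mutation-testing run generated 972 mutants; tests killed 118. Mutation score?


Mutation score = killed / total * 100
Mutation score = 118 / 972 * 100
Mutation score = 12.14%

12.14%


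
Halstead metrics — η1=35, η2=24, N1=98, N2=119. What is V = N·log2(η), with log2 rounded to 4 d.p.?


Formula: V = N * log2(η), where N = N1 + N2 and η = η1 + η2
η = 35 + 24 = 59
N = 98 + 119 = 217
log2(59) ≈ 5.8826
V = 217 * 5.8826 = 1276.52

1276.52


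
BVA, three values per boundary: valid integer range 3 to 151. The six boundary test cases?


Range: [3, 151]
Boundaries: just below min, min, min+1, max-1, max, just above max
Values: [2, 3, 4, 150, 151, 152]

[2, 3, 4, 150, 151, 152]


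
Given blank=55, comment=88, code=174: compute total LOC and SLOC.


Total LOC = blank + comment + code
Total LOC = 55 + 88 + 174 = 317
SLOC (source only) = code = 174

Total LOC: 317, SLOC: 174


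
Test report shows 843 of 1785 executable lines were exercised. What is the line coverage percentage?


Coverage = covered / total * 100
Coverage = 843 / 1785 * 100
Coverage = 47.23%

47.23%


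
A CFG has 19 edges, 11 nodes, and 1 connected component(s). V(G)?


Formula: V(G) = E - N + 2P
V(G) = 19 - 11 + 2*1
V(G) = 8 + 2
V(G) = 10

10


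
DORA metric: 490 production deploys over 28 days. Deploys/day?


Formula: deployments per day = releases / days
= 490 / 28
= 17.5 deploys/day
(equivalently, 122.5 deploys/week)

17.5 deploys/day


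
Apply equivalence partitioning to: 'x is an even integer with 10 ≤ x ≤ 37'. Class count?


Constraint: even integers in [10, 37]
Class 1: x < 10 — out-of-range invalid
Class 2: x in [10,37] but odd — wrong type invalid
Class 3: x in [10,37] and even — valid
Class 4: x > 37 — out-of-range invalid
Total equivalence classes: 4

4 equivalence classes


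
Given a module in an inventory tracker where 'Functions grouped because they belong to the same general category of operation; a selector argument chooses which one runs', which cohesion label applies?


Reasoning: Grouped by category of activity, not by data or sequence
Type: Logical cohesion

Logical cohesion


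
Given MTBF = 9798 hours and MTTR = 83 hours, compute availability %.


Availability = MTBF / (MTBF + MTTR)
Availability = 9798 / (9798 + 83)
Availability = 9798 / 9881
Availability = 99.16%

99.16%


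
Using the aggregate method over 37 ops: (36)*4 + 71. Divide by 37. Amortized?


Formula: Amortized cost = Total cost / Operations
Total cost = (36 * 4) + (1 * 71)
Total cost = 144 + 71 = 215
Amortized = 215 / 37 = 5.8108

5.8108


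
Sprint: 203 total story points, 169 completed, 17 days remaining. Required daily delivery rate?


Formula: Required rate = Remaining points / Days left
Remaining = 203 - 169 = 34 points
Required rate = 34 / 17 = 2.0 points/day

2.0 points/day


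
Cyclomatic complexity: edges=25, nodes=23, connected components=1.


Formula: V(G) = E - N + 2P
V(G) = 25 - 23 + 2*1
V(G) = 2 + 2
V(G) = 4

4


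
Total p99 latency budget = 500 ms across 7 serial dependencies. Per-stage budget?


Formula: per_stage = total_budget / stages
per_stage = 500 / 7
per_stage = 71.43 ms

71.43 ms


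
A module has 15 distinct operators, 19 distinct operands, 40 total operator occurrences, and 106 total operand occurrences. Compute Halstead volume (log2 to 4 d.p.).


Formula: V = N * log2(η), where N = N1 + N2 and η = η1 + η2
η = 15 + 19 = 34
N = 40 + 106 = 146
log2(34) ≈ 5.0875
V = 146 * 5.0875 = 742.78

742.78


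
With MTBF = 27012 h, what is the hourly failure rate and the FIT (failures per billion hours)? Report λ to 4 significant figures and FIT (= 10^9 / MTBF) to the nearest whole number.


Formula: λ = 1 / MTBF; FIT = λ × 1e9 = 1e9 / MTBF
λ = 1 / 27012 ≈ 3.702e-05 failures/hour
FIT = 1e9 / 27012 ≈ 37021 failures per 1e9 hours (nearest whole number)

λ = 3.702e-05 /h, FIT = 37021


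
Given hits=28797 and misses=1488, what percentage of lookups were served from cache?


Formula: hit rate = hits / (hits + misses) * 100
hit rate = 28797 / (28797 + 1488) * 100
hit rate = 28797 / 30285 * 100
hit rate = 95.09%

95.09%


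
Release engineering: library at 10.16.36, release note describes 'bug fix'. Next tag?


Current: 10.16.36
Change category: 'bug fix' → patch bump
SemVer rule: patch bump → increment PATCH (MAJOR and MINOR unchanged)
New: 10.16.37

10.16.37


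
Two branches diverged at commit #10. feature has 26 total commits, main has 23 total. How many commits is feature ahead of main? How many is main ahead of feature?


Common ancestor: commit #10
feature commits after divergence: 26 - 10 = 16
main commits after divergence: 23 - 10 = 13
feature is 16 commits ahead of main
main is 13 commits ahead of feature

feature ahead: 16, main ahead: 13


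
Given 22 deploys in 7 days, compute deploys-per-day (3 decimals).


Formula: deployments per day = releases / days
= 22 / 7
= 3.143 deploys/day
(equivalently, 22.0 deploys/week)

3.143 deploys/day


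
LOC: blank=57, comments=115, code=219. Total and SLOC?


Total LOC = blank + comment + code
Total LOC = 57 + 115 + 219 = 391
SLOC (source only) = code = 219

Total LOC: 391, SLOC: 219


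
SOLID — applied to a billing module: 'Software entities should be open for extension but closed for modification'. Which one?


This describes the Open/Closed Principle (OCP)

Open/Closed Principle (OCP)


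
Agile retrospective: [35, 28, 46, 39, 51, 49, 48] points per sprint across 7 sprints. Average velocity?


Formula: Avg velocity = Total points / Number of sprints
Points: [35, 28, 46, 39, 51, 49, 48]
Sum = 35 + 28 + 46 + 39 + 51 + 49 + 48 = 296
Avg velocity = 296 / 7 = 42.29 points/sprint

42.29 points/sprint


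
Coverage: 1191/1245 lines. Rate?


Coverage = covered / total * 100
Coverage = 1191 / 1245 * 100
Coverage = 95.66%

95.66%


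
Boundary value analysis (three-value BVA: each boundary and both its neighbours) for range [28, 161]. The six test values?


Range: [28, 161]
Boundaries: just below min, min, min+1, max-1, max, just above max
Values: [27, 28, 29, 160, 161, 162]

[27, 28, 29, 160, 161, 162]


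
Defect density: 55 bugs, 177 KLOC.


Defect density = defects / KLOC
Defect density = 55 / 177
Defect density = 0.311 defects/KLOC

0.311 defects/KLOC


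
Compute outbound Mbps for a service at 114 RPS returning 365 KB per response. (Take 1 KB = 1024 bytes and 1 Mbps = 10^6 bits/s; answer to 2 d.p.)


Formula: Mbps = payload_bytes * RPS * 8 / 1e6
Payload per request = 365 KB = 365 * 1024 = 373760 bytes
Total bytes/sec = 373760 * 114 = 42608640
Total bits/sec = 42608640 * 8 = 340869120
Mbps = 340869120 / 1e6 = 340.87

340.87 Mbps


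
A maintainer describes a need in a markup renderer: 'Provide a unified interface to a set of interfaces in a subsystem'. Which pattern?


This matches the Facade pattern

Facade


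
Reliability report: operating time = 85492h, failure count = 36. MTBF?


Formula: MTBF = Total operating time / Number of failures
MTBF = 85492 / 36
MTBF = 2374.78 hours

2374.78 hours


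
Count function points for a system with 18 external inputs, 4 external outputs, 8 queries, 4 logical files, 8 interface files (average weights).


UFP = EI*4 + EO*5 + EQ*4 + ILF*10 + EIF*7
UFP = 18*4 + 4*5 + 8*4 + 4*10 + 8*7
UFP = 72 + 20 + 32 + 40 + 56
UFP = 220

220


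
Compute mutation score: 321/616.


Mutation score = killed / total * 100
Mutation score = 321 / 616 * 100
Mutation score = 52.11%

52.11%


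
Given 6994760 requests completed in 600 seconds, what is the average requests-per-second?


Formula: throughput = requests / seconds
throughput = 6994760 / 600
throughput = 11657.93 requests/second

11657.93 requests/second


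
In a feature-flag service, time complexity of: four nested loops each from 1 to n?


Reasoning: four levels of nesting
Complexity: O(n^4)

O(n^4)


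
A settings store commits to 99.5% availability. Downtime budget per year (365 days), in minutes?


Formula: allowed downtime = period * (100 - SLA) / 100
Period (year (365 days)) = 525600 minutes
Unavailability fraction = (100 - 99.5) / 100
Allowed downtime = 525600 * (100 - 99.5) / 100
Allowed downtime = 2628.0 minutes

2628.0 minutes


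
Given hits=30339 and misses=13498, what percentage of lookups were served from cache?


Formula: hit rate = hits / (hits + misses) * 100
hit rate = 30339 / (30339 + 13498) * 100
hit rate = 30339 / 43837 * 100
hit rate = 69.21%

69.21%


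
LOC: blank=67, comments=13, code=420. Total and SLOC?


Total LOC = blank + comment + code
Total LOC = 67 + 13 + 420 = 500
SLOC (source only) = code = 420

Total LOC: 500, SLOC: 420


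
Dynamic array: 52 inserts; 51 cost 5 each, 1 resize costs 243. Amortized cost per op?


Formula: Amortized cost = Total cost / Operations
Total cost = (51 * 5) + (1 * 243)
Total cost = 255 + 243 = 498
Amortized = 498 / 52 = 9.5769

9.5769


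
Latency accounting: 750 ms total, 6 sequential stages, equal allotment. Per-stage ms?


Formula: per_stage = total_budget / stages
per_stage = 750 / 6
per_stage = 125.0 ms

125.0 ms


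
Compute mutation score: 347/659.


Mutation score = killed / total * 100
Mutation score = 347 / 659 * 100
Mutation score = 52.66%

52.66%


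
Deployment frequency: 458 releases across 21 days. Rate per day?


Formula: deployments per day = releases / days
= 458 / 21
= 21.81 deploys/day
(equivalently, 152.67 deploys/week)

21.81 deploys/day


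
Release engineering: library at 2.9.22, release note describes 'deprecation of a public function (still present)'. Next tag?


Current: 2.9.22
Change category: 'deprecation of a public function (still present)' → minor bump
SemVer rule: minor bump → increment MINOR, reset PATCH to 0 (MAJOR unchanged)
New: 2.10.0

2.10.0


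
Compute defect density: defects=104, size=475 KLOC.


Defect density = defects / KLOC
Defect density = 104 / 475
Defect density = 0.219 defects/KLOC

0.219 defects/KLOC


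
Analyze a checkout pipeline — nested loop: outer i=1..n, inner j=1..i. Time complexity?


Reasoning: triangle: n(n+1)/2 ~ n^2/2
Complexity: O(n^2)

O(n^2)


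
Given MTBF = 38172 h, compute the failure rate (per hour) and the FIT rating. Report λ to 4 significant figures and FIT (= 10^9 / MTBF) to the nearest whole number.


Formula: λ = 1 / MTBF; FIT = λ × 1e9 = 1e9 / MTBF
λ = 1 / 38172 ≈ 2.620e-05 failures/hour
FIT = 1e9 / 38172 ≈ 26197 failures per 1e9 hours (nearest whole number)

λ = 2.620e-05 /h, FIT = 26197


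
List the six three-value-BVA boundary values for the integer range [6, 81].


Range: [6, 81]
Boundaries: just below min, min, min+1, max-1, max, just above max
Values: [5, 6, 7, 80, 81, 82]

[5, 6, 7, 80, 81, 82]


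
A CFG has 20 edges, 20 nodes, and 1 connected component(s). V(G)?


Formula: V(G) = E - N + 2P
V(G) = 20 - 20 + 2*1
V(G) = 0 + 2
V(G) = 2

2


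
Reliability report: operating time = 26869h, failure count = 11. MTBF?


Formula: MTBF = Total operating time / Number of failures
MTBF = 26869 / 11
MTBF = 2442.64 hours

2442.64 hours


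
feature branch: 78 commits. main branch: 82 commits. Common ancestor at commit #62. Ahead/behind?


Common ancestor: commit #62
feature commits after divergence: 78 - 62 = 16
main commits after divergence: 82 - 62 = 20
feature is 16 commits ahead of main
main is 20 commits ahead of feature

feature ahead: 16, main ahead: 20


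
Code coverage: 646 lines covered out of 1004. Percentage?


Coverage = covered / total * 100
Coverage = 646 / 1004 * 100
Coverage = 64.34%

64.34%


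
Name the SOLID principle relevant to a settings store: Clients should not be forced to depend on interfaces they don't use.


This describes the Interface Segregation Principle (ISP)

Interface Segregation Principle (ISP)


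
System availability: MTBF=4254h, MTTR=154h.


Availability = MTBF / (MTBF + MTTR)
Availability = 4254 / (4254 + 154)
Availability = 4254 / 4408
Availability = 96.5064%

96.5064%


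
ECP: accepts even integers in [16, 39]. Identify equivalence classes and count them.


Constraint: even integers in [16, 39]
Class 1: x < 16 — out-of-range invalid
Class 2: x in [16,39] but odd — wrong type invalid
Class 3: x in [16,39] and even — valid
Class 4: x > 39 — out-of-range invalid
Total equivalence classes: 4

4 equivalence classes


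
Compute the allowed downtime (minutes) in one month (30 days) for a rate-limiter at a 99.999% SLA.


Formula: allowed downtime = period * (100 - SLA) / 100
Period (month (30 days)) = 43200 minutes
Unavailability fraction = (100 - 99.999) / 100
Allowed downtime = 43200 * (100 - 99.999) / 100
Allowed downtime = 0.432 minutes

0.432 minutes


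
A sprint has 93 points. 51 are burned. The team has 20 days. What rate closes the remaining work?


Formula: Required rate = Remaining points / Days left
Remaining = 93 - 51 = 42 points
Required rate = 42 / 20 = 2.1 points/day

2.1 points/day


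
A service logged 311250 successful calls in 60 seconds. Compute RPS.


Formula: throughput = requests / seconds
throughput = 311250 / 60
throughput = 5187.5 requests/second

5187.5 requests/second


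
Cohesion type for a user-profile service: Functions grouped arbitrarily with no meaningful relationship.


Reasoning: Worst: random grouping
Type: Coincidental cohesion

Coincidental cohesion


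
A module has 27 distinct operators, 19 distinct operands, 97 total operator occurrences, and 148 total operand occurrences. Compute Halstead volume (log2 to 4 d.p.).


Formula: V = N * log2(η), where N = N1 + N2 and η = η1 + η2
η = 27 + 19 = 46
N = 97 + 148 = 245
log2(46) ≈ 5.5236
V = 245 * 5.5236 = 1353.28

1353.28
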